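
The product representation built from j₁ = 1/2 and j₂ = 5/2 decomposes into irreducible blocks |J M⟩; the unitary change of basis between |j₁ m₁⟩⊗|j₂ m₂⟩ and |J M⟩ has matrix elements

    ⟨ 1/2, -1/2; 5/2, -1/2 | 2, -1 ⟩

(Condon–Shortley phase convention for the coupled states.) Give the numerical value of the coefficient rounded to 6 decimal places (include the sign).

triangle: 1!*0!*4!/6! = 24/720
(j±m)!: 0!*1!*2!*3!*1!*3! = 72
prefactor² = (2J+1)*Δ*N² = 12
  k=1: −1/(1!*0!*0!*1!*0!*3!) = -1/6
Σ = -1/6  ⇒  CG² = 12*(-1/6)² = 1/3
CG = −√(1/3) = -0.577350

−√(1/3) ≈ -0.577350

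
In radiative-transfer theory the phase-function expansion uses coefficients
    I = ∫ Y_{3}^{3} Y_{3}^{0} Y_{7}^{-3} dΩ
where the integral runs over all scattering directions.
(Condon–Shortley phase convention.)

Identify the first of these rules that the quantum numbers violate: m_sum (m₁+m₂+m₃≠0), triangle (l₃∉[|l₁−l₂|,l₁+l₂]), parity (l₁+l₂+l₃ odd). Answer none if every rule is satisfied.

triangle

azimuthal sum: 3 + 0 − 3 = 0  ✓
l₃ must lie in [0,6]; have l₃=7  ✗
L = 3 + 3 + 7 = 13 (odd)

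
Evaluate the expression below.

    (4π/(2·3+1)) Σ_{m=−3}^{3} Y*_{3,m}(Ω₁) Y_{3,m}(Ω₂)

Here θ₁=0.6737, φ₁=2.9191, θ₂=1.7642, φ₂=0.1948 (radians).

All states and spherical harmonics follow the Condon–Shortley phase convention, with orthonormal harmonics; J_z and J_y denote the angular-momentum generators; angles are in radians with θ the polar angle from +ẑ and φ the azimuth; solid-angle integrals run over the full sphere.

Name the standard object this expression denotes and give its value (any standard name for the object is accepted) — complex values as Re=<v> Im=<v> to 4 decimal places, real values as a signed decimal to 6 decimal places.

This sum is the spherical-harmonic addition theorem: it equals the Legendre polynomial P_l(cos γ) of the angle γ between the two directions.
Addition theorem: P_3(cos γ) = (4π/7) Σ_m Y*_{lm}(Ω₁) Y_{lm}(Ω₂), m = −3…3:
  term(m=-3) = -0.01253 + 0.03794j   from Y*(Ω₁)=-0.07957 + 0.06272j, Y(Ω₂)=0.32888 - 0.21755j
  term(m=-2) = -0.03949 + 0.04358j   from Y*(Ω₁)=0.28060 - 0.13382j, Y(Ω₂)=-0.17499 + 0.07185j
  term(m=-1) = 0.09789 - 0.04340j   from Y*(Ω₁)=-0.40390 + 0.09138j, Y(Ω₂)=-0.25368 + 0.05005j
  term(m=+0) = 0.00317 + 0.00000j   from Y*(Ω₁)=0.01571 + 0.00000j, Y(Ω₂)=0.20193 + 0.00000j
  term(m=+1) = 0.09789 + 0.04340j   from Y*(Ω₁)=0.40390 + 0.09138j, Y(Ω₂)=0.25368 + 0.05005j
  term(m=+2) = -0.03949 - 0.04358j   from Y*(Ω₁)=0.28060 + 0.13382j, Y(Ω₂)=-0.17499 - 0.07185j
  term(m=+3) = -0.01253 - 0.03794j   from Y*(Ω₁)=0.07957 + 0.06272j, Y(Ω₂)=-0.32888 - 0.21755j
Total Σ_m = 0.09492 + 0.00000j. Multiply by 1.795196: 0.17040 + 0.00000j. P_3(cos γ) = 0.170403

Legendre polynomial (addition theorem), +0.170403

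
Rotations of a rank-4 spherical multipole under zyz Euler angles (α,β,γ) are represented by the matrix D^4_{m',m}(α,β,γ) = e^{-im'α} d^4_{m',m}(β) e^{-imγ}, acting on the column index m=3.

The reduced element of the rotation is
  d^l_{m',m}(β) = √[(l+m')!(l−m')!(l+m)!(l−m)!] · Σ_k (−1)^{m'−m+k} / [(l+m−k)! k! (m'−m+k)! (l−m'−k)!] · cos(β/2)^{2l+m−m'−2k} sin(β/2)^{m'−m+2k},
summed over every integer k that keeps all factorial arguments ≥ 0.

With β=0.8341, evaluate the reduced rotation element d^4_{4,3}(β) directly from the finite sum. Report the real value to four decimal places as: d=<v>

d=-0.6119

d^4_{4,3}(β=0.8341) via the finite sum:
c=cos(0.834100/2)=0.914288, s=sin(0.834100/2)=0.405065; N=√[40320·1·5040·1]=14255.272709
k∈{0} keeps every argument non-negative
  k=0: (−1)^1·14255.2727/(5040)·0.9143^7·0.4051^1 = -0.611858
d^4_{4,3}(0.8341) = -0.611858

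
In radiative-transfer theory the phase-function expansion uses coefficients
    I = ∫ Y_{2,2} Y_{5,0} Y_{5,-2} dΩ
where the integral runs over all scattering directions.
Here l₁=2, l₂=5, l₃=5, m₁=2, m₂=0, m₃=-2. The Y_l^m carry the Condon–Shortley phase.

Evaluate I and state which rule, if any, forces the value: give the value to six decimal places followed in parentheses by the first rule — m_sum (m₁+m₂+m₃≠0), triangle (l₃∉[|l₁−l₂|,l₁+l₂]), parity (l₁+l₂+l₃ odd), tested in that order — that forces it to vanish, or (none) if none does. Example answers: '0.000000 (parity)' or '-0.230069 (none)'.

m-sum 0 ✓  L=12 even ✓  3≤5≤7 ✓
Π(2lᵢ+1) = 5×11×11 = 605
triangle coeff Δ(2,5,5) = 1/38610
Σ_t [0,2]: t=0:+1/2880 t=1:−1/576 t=2:+1/2880 = -1/960
(3j)²=10/429 [(2 5 5; 0 0 0)], sign=+1
Σ_t [0,0]: t=0:+1/2880 = 1/2880
(3j)²=14/429 [(2 5 5; 2 0 -2)], sign=-1
⇒ 4πI² = 700/1521
I = (-1)√(700/1521/(4π)) = -0.19137248
No selection rule forces the value: the integral is nonzero (none).

-0.191372 (none)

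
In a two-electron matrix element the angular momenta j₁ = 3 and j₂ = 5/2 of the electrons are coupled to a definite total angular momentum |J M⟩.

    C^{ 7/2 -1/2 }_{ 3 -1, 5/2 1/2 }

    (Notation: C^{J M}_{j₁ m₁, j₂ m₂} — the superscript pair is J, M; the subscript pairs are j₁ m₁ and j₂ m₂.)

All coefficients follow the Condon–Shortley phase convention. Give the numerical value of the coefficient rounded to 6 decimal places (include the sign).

-0.125988  (= −√(1/63))

√[8·2!4!3!/10! · 2!4!3!2!3!4!] = √(9216/175)
  +(−1)^0/∏(0,2,4,3,0,0)! = 1/288  (running 1/288)
  +(−1)^1/∏(1,1,3,2,1,1)! = -1/12  (running -23/288)
  +(−1)^2/∏(2,0,2,1,2,2)! = 1/16  (running -5/288)
⟨..|..⟩ = √(9216/175)·(-5/288) = -0.125988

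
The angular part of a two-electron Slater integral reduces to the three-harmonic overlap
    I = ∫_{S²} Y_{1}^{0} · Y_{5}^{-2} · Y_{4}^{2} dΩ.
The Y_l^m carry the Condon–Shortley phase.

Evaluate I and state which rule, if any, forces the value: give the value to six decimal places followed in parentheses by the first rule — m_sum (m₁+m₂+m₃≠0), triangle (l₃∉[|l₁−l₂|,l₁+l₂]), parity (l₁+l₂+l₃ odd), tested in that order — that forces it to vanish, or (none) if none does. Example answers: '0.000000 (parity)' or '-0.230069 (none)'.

0.225034 (none)

Rules hold: Σm=0, L=10 even, 4≤4≤6.
N = 3·11·9 = 297
Δ = 2!·0!·8!/11! = 1/495
Racah Σ t=1..1: t=1:−1/576 = -1/576
⇒ 3j(1 5 4; 0 0 0)² = 5/99, sgn -1
Racah Σ t=1..1: t=1:−1/1440 = -1/1440
⇒ 3j(1 5 4; 0 -2 2)² = 7/165, sgn -1
4πI² = N·(3j₀)²·(3jₘ)² = 7/11
I = +1·√(0.636364/4π) = 0.22503380
No selection rule forces the value: the integral is nonzero (none).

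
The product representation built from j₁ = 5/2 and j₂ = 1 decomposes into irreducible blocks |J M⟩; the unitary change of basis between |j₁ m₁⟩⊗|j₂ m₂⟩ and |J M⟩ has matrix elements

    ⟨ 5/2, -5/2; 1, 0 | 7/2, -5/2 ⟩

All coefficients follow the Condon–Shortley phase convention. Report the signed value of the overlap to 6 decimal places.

j₁+j₂−J=0  J+j₁−j₂=5  J−j₁+j₂=2  j₁+j₂+J+1=8
(j₁±m₁, j₂±m₂, J±M) = (0,5,1,1,1,6)
P² = 28800/7
sum k=0..0:
  [0] +1/120 = 1/120
S = 1/120
C² = P²·S² = 2/7 ; C = +0.534522

+0.534522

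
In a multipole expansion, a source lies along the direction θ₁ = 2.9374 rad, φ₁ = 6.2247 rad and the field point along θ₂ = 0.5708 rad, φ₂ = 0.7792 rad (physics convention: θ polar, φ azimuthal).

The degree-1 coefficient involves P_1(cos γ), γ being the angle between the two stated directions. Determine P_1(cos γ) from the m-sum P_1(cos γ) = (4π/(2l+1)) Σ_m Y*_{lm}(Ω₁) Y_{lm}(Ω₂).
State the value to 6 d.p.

Addition theorem: P_1(cos γ) = (4π/3) Σ_m Y*_{lm}(Ω₁) Y_{lm}(Ω₂), m = −1…1:
  term(m=-1) = (0.008752, -0.009718)   from Y*(Ω₁)=(0.069938, -0.004095), Y(Ω₂)=(0.132813, -0.131177)
  term(m=+0) = (-0.196713, -0.000000)   from Y*(Ω₁)=(-0.478452, -0.000000), Y(Ω₂)=(0.411144, 0.000000)
  term(m=+1) = (0.008752, 0.009718)   from Y*(Ω₁)=(-0.069938, -0.004095), Y(Ω₂)=(-0.132813, -0.131177)
Σ over m = (-0.179209, 0.000000); ×(4π/3) → (-0.750671, 0.000000). Real part: -0.750671

-0.750671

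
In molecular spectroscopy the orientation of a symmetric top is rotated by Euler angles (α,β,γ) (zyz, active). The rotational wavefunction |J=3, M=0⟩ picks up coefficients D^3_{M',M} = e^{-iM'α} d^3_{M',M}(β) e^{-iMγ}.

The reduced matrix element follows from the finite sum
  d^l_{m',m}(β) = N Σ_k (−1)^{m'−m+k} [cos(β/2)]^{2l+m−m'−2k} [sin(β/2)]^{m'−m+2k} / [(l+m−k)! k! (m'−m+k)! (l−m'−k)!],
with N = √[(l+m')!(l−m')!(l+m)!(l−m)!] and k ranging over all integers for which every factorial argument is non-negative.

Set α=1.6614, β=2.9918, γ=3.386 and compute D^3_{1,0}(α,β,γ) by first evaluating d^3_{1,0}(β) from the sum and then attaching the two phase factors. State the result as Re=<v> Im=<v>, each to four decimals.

D^3_{1,0}(1.6614,2.9918,3.3860) = e^{-i·1·1.6614}·d^3_{1,0}(2.9918)·e^{-i·0·3.3860}. Compute d first:
c=cos(2.991800/2)=0.074826, s=sin(2.991800/2)=0.997197; N=√[24·2·6·6]=41.569219
k: max(0,(0)−(1))=0 … min(3+(0),3−(1))=2
  k=0: (−1)^1·41.5692/(12)·0.0748^5·0.9972^1 = -0.000008
  k=1: (−1)^2·41.5692/(4)·0.0748^3·0.9972^3 = +0.004317
  k=2: (−1)^3·41.5692/(12)·0.0748^1·0.9972^5 = -0.255593
d^3_{1,0}(2.9918) = -0.000008 +0.004317 -0.255593 = -0.251284
D = (-0.090480-0.995898i)·(-0.251284)·(+1.000000+0.000000i) = +0.022736+0.250253i

Re=0.0227 Im=0.2503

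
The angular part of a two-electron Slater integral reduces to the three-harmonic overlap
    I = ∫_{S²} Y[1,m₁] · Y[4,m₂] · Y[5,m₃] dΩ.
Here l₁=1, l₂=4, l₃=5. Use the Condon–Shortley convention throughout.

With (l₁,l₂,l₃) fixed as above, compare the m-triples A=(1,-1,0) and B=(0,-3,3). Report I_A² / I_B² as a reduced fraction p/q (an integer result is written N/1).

5/8

Shared (l₁,l₂,l₃)=(1,4,5): N and (l;000)² cancel in I_A²/I_B².
A: Δ = 0!·2!·8!/11! = 1/495; Racah Σ t=0..0: t=0:+1/1440 = 1/1440; ⇒ 3j(1 4 5; 1 -1 0)² = 2/99, sgn -1
B: Δ = 0!·2!·8!/11! = 1/495; Racah Σ t=0..0: t=0:+1/5040 = 1/5040; ⇒ 3j(1 4 5; 0 -3 3)² = 16/495, sgn +1
I_A²/I_B² = (2/99)/(16/495) = 5/8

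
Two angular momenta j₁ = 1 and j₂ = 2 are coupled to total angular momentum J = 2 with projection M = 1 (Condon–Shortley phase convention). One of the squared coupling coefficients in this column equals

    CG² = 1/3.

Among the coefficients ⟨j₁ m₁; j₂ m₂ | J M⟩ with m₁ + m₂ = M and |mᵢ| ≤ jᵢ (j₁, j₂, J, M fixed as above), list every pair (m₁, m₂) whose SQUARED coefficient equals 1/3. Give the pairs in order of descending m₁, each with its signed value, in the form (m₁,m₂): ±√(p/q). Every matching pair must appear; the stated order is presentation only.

(-1,2): −√(1/3)

Admissible pairs with m₁+m₂ = M = 1: (-1,2), (0,1), (1,0)
  (m₁,m₂)=(1,0): CG² = 1/2, CG = +√(1/2)
  (m₁,m₂)=(0,1): CG² = 1/6, CG = −√(1/6)
  (m₁,m₂)=(-1,2): CG² = 1/3, CG = −√(1/3)   ← matches the target
Pairs with CG² = 1/3: (-1,2): −√(1/3)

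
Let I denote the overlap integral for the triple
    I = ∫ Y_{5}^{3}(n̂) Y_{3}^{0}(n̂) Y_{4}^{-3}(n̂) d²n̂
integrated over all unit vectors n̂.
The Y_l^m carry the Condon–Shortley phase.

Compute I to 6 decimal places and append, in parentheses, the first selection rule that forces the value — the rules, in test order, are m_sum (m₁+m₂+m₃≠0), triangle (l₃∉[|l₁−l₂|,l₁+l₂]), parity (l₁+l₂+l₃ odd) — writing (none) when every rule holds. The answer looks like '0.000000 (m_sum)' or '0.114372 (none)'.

0.103862 (none)

m-sum 0 ✓  L=12 even ✓  2≤4≤8 ✓
Π(2lᵢ+1) = 11×7×9 = 693
triangle coeff Δ(5,3,4) = 1/180180
Σ_t [1,3]: t=1:−1/576 t=2:+1/144 t=3:−1/576 = 1/288
(3j)²=20/1001 [(5 3 4; 0 0 0)], sign=+1
Σ_t [1,2]: t=1:−1/1440 t=2:+1/2880 = -1/2880
(3j)²=7/715 [(5 3 4; 3 0 -3)], sign=+1
⇒ 4πI² = 252/1859
I = (+1)√(252/1859/(4π)) = 0.10386175
No selection rule forces the value: the integral is nonzero (none).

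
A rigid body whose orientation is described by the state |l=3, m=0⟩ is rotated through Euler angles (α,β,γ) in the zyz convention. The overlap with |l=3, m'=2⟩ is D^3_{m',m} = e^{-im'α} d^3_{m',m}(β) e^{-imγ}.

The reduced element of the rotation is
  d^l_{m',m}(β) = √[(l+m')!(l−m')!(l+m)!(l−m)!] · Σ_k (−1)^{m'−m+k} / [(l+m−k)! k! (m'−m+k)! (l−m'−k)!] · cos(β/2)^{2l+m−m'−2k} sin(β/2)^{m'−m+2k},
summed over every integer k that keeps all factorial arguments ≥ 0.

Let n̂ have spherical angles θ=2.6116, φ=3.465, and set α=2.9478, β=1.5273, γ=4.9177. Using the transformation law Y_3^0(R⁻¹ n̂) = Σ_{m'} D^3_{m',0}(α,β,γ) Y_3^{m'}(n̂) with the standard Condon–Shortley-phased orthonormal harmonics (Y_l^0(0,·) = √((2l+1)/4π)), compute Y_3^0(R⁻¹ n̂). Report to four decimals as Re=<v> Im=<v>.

Need the full column D^3_{m',0} for m'=−3..3 at α=2.9478, β=1.5273, γ=4.9177.
cos(β/2)=0.722317, sin(β/2)=0.691563
d^3_{-3,0}: single k=3 term ⇒ +0.557432;  D = -0.465850+0.306128i
d^3_{-2,0}: k∈[2..3] ⇒ +0.713073 -0.653644 = +0.059428;  D = +0.055020-0.022461i
d^3_{-1,0}: k∈[1..3] ⇒ +0.471043 -1.295356 +0.395800 = -0.428513;  D = +0.420492-0.082524i
d^3_{0,0}: k∈[0..3] ⇒ +0.142025 -1.171698 +1.074047 -0.109393 = -0.065018;  D = -0.065018+0.000000i
d^3_{1,0}: k∈[0..2] ⇒ -0.471043 +1.295356 -0.395800 = +0.428513;  D = -0.420492-0.082524i
d^3_{2,0}: k∈[0..1] ⇒ +0.713073 -0.653644 = +0.059428;  D = +0.055020+0.022461i
d^3_{3,0}: single k=0 term ⇒ -0.557432;  D = +0.465850+0.306128i
Y_3^{m'}(θ=2.6116,φ=3.465) and Σ D·Y over m':
  (-0.4658+0.3061i)·(-0.0305+0.0445i)  (+0.0550-0.0225i)·(-0.1798+0.1358i)  (+0.4205-0.0825i)·(-0.4217+0.1413i)  (-0.0650+0.0000i)·(-0.2325+0.0000i)  (-0.4205-0.0825i)·(+0.4217+0.1413i)  (+0.0550+0.0225i)·(-0.1798-0.1358i)  (+0.4658+0.3061i)·(+0.0305+0.0445i)
Y_3^0(R⁻¹ n̂) = -0.328721+0.000000i

Re=-0.3287 Im=0.0000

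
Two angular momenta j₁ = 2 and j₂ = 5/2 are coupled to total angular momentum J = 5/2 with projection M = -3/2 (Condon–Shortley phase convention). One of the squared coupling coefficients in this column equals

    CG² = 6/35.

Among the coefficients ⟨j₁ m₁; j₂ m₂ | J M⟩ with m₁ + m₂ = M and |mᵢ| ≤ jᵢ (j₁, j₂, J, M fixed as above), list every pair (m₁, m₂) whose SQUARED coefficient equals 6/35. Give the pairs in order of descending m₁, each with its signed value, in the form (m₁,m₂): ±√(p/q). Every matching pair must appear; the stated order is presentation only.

Admissible pairs with m₁+m₂ = M = -3/2: (-2,1/2), (-1,-1/2), (0,-3/2), (1,-5/2)
  (m₁,m₂)=(1,-5/2): CG² = 3/7, CG = +√(3/7)
  (m₁,m₂)=(0,-3/2): CG² = 1/70, CG = −√(1/70)
  (m₁,m₂)=(-1,-1/2): CG² = 6/35, CG = −√(6/35)   ← matches the target
  (m₁,m₂)=(-2,1/2): CG² = 27/70, CG = +√(27/70)
Pairs with CG² = 6/35: (-1,-1/2): −√(6/35)

(-1,-1/2): −√(6/35)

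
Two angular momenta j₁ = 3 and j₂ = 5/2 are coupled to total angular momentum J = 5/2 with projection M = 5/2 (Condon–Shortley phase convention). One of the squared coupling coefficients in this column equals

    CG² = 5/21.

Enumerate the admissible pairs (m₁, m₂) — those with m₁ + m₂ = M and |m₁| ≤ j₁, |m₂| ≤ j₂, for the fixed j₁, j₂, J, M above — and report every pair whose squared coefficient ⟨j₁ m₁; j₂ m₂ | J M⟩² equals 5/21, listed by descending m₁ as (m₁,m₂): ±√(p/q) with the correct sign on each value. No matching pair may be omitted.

Admissible pairs with m₁+m₂ = M = 5/2: (0,5/2), (1,3/2), (2,1/2), (3,-1/2)
  (m₁,m₂)=(3,-1/2): CG² = 5/21, CG = +√(5/21)   ← matches the target
  (m₁,m₂)=(2,1/2): CG² = 5/14, CG = −√(5/14)
  (m₁,m₂)=(1,3/2): CG² = 2/7, CG = +√(2/7)
  (m₁,m₂)=(0,5/2): CG² = 5/42, CG = −√(5/42)
Pairs with CG² = 5/21: (3,-1/2): +√(5/21)

(3,-1/2): +√(5/21)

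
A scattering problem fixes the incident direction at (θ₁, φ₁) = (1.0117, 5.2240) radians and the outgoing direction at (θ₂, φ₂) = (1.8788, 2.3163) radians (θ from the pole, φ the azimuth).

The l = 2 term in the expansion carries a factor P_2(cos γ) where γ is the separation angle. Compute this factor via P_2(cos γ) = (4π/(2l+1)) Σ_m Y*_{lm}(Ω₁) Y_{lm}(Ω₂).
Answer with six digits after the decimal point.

Term-by-term m-sum for l=2 (normalisation 4π/5 = 2.513274):
  m=-2: (-0.14452 - 0.23701j) × (-0.02796 + 0.34966j) = 0.08691 - 0.04391j  (running Σ = 0.08691 - 0.04391j)
  m=-1: (0.17007 - 0.30290j) × (0.15139 + 0.16398j) = 0.07542 - 0.01797j  (running Σ = 0.16233 - 0.06188j)
  m=0: (-0.04919 + 0.00000j) × (-0.22843 + 0.00000j) = 0.01124 + 0.00000j  (running Σ = 0.17357 - 0.06188j)
  m=1: (-0.17007 - 0.30290j) × (-0.15139 + 0.16398j) = 0.07542 + 0.01797j  (running Σ = 0.24899 - 0.04391j)
  m=2: (-0.14452 + 0.23701j) × (-0.02796 - 0.34966j) = 0.08691 + 0.04391j  (running Σ = 0.33590 + 0.00000j)
Total Σ_m = 0.33590 + 0.00000j. Multiply by 2.513274: 0.84421 + 0.00000j. P_2(cos γ) = 0.844206

0.844206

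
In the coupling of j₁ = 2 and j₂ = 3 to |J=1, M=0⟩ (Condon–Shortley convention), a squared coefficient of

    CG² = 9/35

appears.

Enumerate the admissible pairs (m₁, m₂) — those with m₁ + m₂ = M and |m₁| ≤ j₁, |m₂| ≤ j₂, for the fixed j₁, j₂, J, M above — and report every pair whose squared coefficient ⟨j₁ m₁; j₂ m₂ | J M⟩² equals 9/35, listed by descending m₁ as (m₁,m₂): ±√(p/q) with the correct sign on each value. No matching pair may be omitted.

Admissible pairs with m₁+m₂ = M = 0: (-2,2), (-1,1), (0,0), (1,-1), (2,-2)
  (m₁,m₂)=(2,-2): CG² = 1/7, CG = +√(1/7)
  (m₁,m₂)=(1,-1): CG² = 8/35, CG = −√(8/35)
  (m₁,m₂)=(0,0): CG² = 9/35, CG = +√(9/35)   ← matches the target
  (m₁,m₂)=(-1,1): CG² = 8/35, CG = −√(8/35)
  (m₁,m₂)=(-2,2): CG² = 1/7, CG = +√(1/7)
Pairs with CG² = 9/35: (0,0): +√(9/35)

(0,0): +√(9/35)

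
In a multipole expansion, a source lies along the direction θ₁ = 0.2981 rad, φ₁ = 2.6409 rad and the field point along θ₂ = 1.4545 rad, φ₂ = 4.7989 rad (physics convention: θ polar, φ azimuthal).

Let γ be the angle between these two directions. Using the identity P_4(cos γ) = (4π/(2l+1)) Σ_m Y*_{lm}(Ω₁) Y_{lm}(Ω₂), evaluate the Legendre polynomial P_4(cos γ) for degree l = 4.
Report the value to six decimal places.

Term-by-term m-sum for l=4 (normalisation 4π/9 = 1.396263):
  m=-4: (-0.00138 - 0.00299j) × (0.40517 - 0.14608j) = -0.00100 - 0.00101j  (running Σ = -0.00100 - 0.00101j)
  m=-3: (-0.00208 + 0.03024j) × (-0.03652 - 0.13755j) = 0.00424 - 0.00082j  (running Σ = 0.00324 - 0.00183j)
  m=-2: (0.08395 - 0.13115j) × (0.29445 - 0.05146j) = 0.01797 - 0.04294j  (running Σ = 0.02121 - 0.04477j)
  m=-1: (-0.39571 + 0.21653j) × (-0.01369 - 0.15784j) = 0.03959 + 0.05949j  (running Σ = 0.06081 + 0.01473j)
  m=0: (0.50882 + 0.00000j) × (0.27530 + 0.00000j) = 0.14008 + 0.00000j  (running Σ = 0.20088 + 0.01473j)
  m=1: (0.39571 + 0.21653j) × (0.01369 - 0.15784j) = 0.03959 - 0.05949j  (running Σ = 0.24048 - 0.04477j)
  m=2: (0.08395 + 0.13115j) × (0.29445 + 0.05146j) = 0.01797 + 0.04294j  (running Σ = 0.25845 - 0.00183j)
  m=3: (0.00208 + 0.03024j) × (0.03652 - 0.13755j) = 0.00424 + 0.00082j  (running Σ = 0.26268 - 0.00101j)
  m=4: (-0.00138 + 0.00299j) × (0.40517 + 0.14608j) = -0.00100 + 0.00101j  (running Σ = 0.26169 - 0.00000j)
Σ over m = 0.26169 - 0.00000j; ×(4π/9) → 0.36539 - 0.00000j. Real part: 0.365387

0.365387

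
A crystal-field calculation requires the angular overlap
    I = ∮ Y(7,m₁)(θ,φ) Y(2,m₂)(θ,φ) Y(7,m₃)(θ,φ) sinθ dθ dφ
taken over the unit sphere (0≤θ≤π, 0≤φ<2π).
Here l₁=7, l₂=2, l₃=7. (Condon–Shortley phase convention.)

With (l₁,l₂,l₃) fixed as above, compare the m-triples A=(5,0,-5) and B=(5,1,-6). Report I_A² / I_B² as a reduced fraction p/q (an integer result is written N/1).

361/4719

l's match ⇒ only the (l;m) 3-j factors differ between A and B.
A: triangle coeff Δ(7,2,7) = 1/185640; Σ_t [0,2]: t=0:+1/29030400 t=1:−1/39916800 t=2:+1/1916006400 = 19/1916006400; (3j)²=361/185640 [(7 2 7; 5 0 -5)], sign=+1
B: triangle coeff Δ(7,2,7) = 1/185640; Σ_t [1,2]: t=1:−1/79833600 t=2:+1/958003200 = -1/87091200; (3j)²=121/4760 [(7 2 7; 5 1 -6)], sign=+1
I_A²/I_B² = (361/185640)/(121/4760) = 361/4719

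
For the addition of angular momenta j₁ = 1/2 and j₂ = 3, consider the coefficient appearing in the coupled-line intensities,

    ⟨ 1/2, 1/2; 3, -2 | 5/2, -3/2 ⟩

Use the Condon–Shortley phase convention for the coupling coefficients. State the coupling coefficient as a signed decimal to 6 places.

triangle: 1!×0!×5!/7! = 120/5040
(j±m)!: 1!×0!×1!×5!×1!×4! = 2880
prefactor² = (2J+1)×Δ×N² = 2880/7
  k=0: +1/(0!×1!×0!×1!×0!×4!) = 1/24
Σ = 1/24  ⇒  CG² = 2880/7×(1/24)² = 5/7
CG = +√(5/7) = +0.845154

+0.845154  (= +√(5/7))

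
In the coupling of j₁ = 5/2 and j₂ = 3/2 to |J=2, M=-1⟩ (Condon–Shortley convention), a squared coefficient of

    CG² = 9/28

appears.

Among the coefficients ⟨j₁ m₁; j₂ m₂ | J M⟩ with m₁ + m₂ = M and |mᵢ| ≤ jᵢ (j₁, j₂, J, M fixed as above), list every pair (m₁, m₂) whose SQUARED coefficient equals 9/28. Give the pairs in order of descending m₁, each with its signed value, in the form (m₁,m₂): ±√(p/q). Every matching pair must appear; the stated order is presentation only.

Admissible pairs with m₁+m₂ = M = -1: (-5/2,3/2), (-3/2,1/2), (-1/2,-1/2), (1/2,-3/2)
  (m₁,m₂)=(1/2,-3/2): CG² = 9/28, CG = +√(9/28)   ← matches the target
  (m₁,m₂)=(-1/2,-1/2): CG² = 25/84, CG = −√(25/84)
  (m₁,m₂)=(-3/2,1/2): CG² = 1/42, CG = +√(1/42)
  (m₁,m₂)=(-5/2,3/2): CG² = 5/14, CG = +√(5/14)
Pairs with CG² = 9/28: (1/2,-3/2): +√(9/28)

(1/2,-3/2): +√(9/28)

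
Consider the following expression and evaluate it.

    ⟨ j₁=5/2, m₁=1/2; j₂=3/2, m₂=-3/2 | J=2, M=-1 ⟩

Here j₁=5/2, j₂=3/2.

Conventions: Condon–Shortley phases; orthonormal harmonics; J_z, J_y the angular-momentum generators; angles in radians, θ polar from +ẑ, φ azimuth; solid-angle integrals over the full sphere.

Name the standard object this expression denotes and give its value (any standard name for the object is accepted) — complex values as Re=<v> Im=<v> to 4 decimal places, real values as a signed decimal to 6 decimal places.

This is a Clebsch–Gordan (vector-coupling) coefficient.
j₁+j₂−J=2  J+j₁−j₂=3  J−j₁+j₂=1  j₁+j₂+J+1=7
(j₁±m₁, j₂±m₂, J±M) = (3,2,0,3,1,3)
P² = 36/7
sum k=0..0:
  [0] +1/4 = 1/4
S = 1/4
C² = P²·S² = 9/28 ; C = +0.566947

Clebsch–Gordan coefficient, +√(9/28) ≈ +0.566947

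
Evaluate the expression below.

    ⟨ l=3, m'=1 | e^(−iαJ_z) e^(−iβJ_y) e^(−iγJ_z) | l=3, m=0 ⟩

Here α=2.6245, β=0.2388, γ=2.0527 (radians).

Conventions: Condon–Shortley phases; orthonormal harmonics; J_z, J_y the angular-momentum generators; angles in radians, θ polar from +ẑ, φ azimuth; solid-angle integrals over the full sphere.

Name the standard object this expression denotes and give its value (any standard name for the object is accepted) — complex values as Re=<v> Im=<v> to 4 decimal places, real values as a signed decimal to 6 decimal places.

This is a Wigner D-matrix element — the rotation-matrix element ⟨l m'| R(α,β,γ) |l m⟩ in the angular-momentum basis.
D^3_{1,0}(2.6245,0.2388,2.0527) = e^{-i·1·2.6245}·d^3_{1,0}(0.2388)·e^{-i·0·2.0527}. Compute d first:
Half-angle: c=0.992880, s=0.119117. N=√(24·2·6·6)=41.569219
Admissible k: 0..2 (factorial args all ≥0)
  k=0: (−1)^1·41.5692/(12)·0.9929^5·0.1191^1 = -0.398150
  k=1: (−1)^2·41.5692/(4)·0.9929^3·0.1191^3 = +0.017192
  k=2: (−1)^3·41.5692/(12)·0.9929^1·0.1191^5 = -0.000082
d^3_{1,0}(0.2388) = -0.398150 +0.017192 -0.000082 = -0.381041
Phases: e^{-i·(1)·2.6245}=-0.869260-0.494355i, e^{-i·(0)·2.0527}=+1.000000+0.000000i ⇒ D=+0.331224+0.188370i

Wigner D-matrix element, Re=0.3312 Im=0.1884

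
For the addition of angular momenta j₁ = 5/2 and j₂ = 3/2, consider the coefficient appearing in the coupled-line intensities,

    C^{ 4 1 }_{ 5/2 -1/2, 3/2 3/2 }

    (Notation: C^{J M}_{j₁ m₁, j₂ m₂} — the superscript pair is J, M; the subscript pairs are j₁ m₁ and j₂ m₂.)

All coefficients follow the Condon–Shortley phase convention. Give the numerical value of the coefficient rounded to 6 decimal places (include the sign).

j₁+j₂−J=0  J+j₁−j₂=5  J−j₁+j₂=3  j₁+j₂+J+1=9
(j₁±m₁, j₂±m₂, J±M) = (2,3,3,0,5,3)
P² = 6480/7
sum k=0..0:
  [0] +1/72 = 1/72
S = 1/72
C² = P²·S² = 5/28 ; C = +0.422577

+0.422577  (= +√(5/28))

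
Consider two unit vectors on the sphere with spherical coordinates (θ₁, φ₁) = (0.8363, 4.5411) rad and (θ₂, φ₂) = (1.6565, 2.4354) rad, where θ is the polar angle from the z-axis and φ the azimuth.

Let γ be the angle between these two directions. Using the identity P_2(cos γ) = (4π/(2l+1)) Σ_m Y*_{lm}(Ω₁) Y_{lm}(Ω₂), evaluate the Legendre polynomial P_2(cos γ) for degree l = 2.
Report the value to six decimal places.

-0.217066

Term-by-term m-sum for l=2 (normalisation 4π/5 = 2.513274):
  m=-2: Y*=(-0.200402, 0.071471)  Y=(0.060488, 0.378643)  product (-0.039184, -0.071558)
  m=-1: Y*=(-0.065501, -0.378651)  Y=(0.050129, 0.042756)  product (0.012906, -0.021782)
  m=+0: Y*=(0.109617, -0.000000)  Y=(-0.308459, 0.000000)  product (-0.033812, 0.000000)
  m=+1: Y*=(0.065501, -0.378651)  Y=(-0.050129, 0.042756)  product (0.012906, 0.021782)
  m=+2: Y*=(-0.200402, -0.071471)  Y=(0.060488, -0.378643)  product (-0.039184, 0.071558)
Σ over m = (-0.086368, 0.000000); ×(4π/5) → (-0.217066, 0.000000). Real part: -0.217066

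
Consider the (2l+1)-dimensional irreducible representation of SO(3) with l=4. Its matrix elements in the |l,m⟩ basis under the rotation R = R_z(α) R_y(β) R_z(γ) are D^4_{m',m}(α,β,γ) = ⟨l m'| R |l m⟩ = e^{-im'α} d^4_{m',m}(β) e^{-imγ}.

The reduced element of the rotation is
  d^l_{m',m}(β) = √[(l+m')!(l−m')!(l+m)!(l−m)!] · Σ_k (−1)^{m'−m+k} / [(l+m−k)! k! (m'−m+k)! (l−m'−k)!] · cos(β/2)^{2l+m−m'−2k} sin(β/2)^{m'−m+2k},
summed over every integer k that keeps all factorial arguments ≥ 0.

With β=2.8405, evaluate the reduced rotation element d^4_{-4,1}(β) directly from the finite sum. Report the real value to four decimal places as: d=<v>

d^4_{-4,1}(β=2.8405) via the finite sum:
With c≡cos(β/2)=0.149978 and s≡sin(β/2)=0.988689, N=[1·40320·120·6]^{1/2}=5387.986637
k: max(0,(1)−(-4))=5 … min(4+(1),4−(-4))=5
  k=5: (−1)^0·5387.9866/(720)·0.1500^3·0.9887^5 = +0.023849
d^4_{-4,1}(2.8405) = +0.023849

d=0.0238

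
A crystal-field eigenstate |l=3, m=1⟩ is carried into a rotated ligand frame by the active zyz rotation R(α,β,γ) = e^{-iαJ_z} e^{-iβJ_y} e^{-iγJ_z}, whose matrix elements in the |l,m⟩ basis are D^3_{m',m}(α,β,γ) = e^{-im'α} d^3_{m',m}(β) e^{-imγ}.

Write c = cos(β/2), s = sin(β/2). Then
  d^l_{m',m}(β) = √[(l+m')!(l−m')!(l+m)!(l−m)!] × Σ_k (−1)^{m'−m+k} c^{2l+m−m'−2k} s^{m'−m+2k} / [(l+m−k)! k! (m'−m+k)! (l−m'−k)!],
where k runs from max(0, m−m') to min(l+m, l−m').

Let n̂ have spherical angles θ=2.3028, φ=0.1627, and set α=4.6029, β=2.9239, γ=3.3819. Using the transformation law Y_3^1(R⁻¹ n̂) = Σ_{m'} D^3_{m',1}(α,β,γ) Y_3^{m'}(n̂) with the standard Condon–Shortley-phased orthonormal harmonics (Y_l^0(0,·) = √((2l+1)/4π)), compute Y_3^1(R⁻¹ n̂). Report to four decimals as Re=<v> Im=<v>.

Need the full column D^3_{m',1} for m'=−3..3 at α=4.6029, β=2.9239, γ=3.3819.
cos(β/2)=0.108632, sin(β/2)=0.994082
d^3_{-3,1}: single k=4 term ⇒ +0.044632;  D = -0.024039-0.037605i
d^3_{-2,1}: k∈[3..4] ⇒ +0.007965 -0.333478 = -0.325513;  D = -0.291780+0.144303i
d^3_{-1,1}: k∈[2..4] ⇒ +0.000826 -0.092191 +0.965014 = +0.873648;  D = +0.299405+0.820742i
d^3_{0,1}: k∈[1..3] ⇒ +0.000052 -0.013087 +0.365307 = +0.352272;  D = -0.342149+0.083841i
d^3_{1,1}: k∈[0..2] ⇒ +0.000002 -0.001101 +0.069144 = +0.068044;  D = -0.008876-0.067463i
d^3_{2,1}: k∈[0..1] ⇒ -0.000048 +0.007965 = +0.007917;  D = +0.007915-0.000169i
d^3_{3,1}: single k=0 term ⇒ +0.000533;  D = -0.000047+0.000531i
Y_3^{m'}(θ=2.3028,φ=0.1627) and Σ D·Y over m':
  (-0.0240-0.0376i)·(+0.1517-0.0805i)  (-0.2918+0.1443i)·(-0.3581+0.1208i)  (+0.2994+0.8207i)·(+0.2926-0.0480i)  (-0.3421+0.0838i)·(+0.1912+0.0000i)  (-0.0089-0.0675i)·(-0.2926-0.0480i)  (+0.0079-0.0002i)·(-0.3581-0.1208i)  (-0.0000+0.0005i)·(-0.1517-0.0805i)
Y_3^1(R⁻¹ n̂) = +0.138555+0.170310i

Re=0.1386 Im=0.1703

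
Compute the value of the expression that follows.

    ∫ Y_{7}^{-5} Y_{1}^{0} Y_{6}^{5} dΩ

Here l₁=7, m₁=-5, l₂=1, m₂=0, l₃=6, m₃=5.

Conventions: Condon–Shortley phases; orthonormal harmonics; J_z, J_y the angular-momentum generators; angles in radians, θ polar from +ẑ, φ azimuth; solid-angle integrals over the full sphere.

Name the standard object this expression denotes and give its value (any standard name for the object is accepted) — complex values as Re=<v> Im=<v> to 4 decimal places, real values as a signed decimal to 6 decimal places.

This is a Gaunt coefficient — the integral of a triple product of spherical harmonics over the sphere.
Checks pass: Σm=0; 14 even; l₃=6∈[6,8].
(2·7+1)(2·1+1)(2·6+1) = 585
Δ: 2! 12! 0! / 15! → 1/1365
sum: t=1:−1/518400 = -1/518400
3j²(7 1 6; 0 0 0) = Δ·Π!·Σ² = 7/195  (sign -1)
sum: t=1:−1/39916800 = -1/39916800
3j²(7 1 6; -5 0 5) = Δ·Π!·Σ² = 8/455  (sign +1)
combine: 4πI² = 585·7/195·8/455 = 24/65
take √, sign -1: I = -0.17141310

Gaunt coefficient, -0.171413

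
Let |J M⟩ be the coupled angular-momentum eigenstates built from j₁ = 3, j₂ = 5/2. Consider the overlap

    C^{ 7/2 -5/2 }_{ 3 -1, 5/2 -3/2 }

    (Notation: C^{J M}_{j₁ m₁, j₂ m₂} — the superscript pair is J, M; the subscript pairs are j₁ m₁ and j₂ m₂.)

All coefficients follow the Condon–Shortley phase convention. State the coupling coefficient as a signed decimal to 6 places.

√[8·2!4!3!/10! · 2!4!1!4!1!6!] = √(18432/35)
  +(−1)^0/∏(0,2,4,1,0,2)! = 1/96  (running 1/96)
  +(−1)^1/∏(1,1,3,0,1,3)! = -1/36  (running -5/288)
⟨..|..⟩ = √(18432/35)·(-5/288) = -0.398410

-0.398410  (= −√(10/63))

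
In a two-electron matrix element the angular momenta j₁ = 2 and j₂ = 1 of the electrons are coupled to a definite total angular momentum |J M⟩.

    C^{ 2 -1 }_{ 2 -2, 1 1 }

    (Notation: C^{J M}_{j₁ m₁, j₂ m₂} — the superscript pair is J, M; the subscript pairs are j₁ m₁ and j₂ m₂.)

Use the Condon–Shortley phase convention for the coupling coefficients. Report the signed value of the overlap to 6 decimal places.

-0.577350

√[5·1!3!1!/6! · 0!4!2!0!1!3!] = √(12)
  +(−1)^1/∏(1,0,3,1,0,0)! = -1/6  (running -1/6)
⟨..|..⟩ = √(12)·(-1/6) = -0.577350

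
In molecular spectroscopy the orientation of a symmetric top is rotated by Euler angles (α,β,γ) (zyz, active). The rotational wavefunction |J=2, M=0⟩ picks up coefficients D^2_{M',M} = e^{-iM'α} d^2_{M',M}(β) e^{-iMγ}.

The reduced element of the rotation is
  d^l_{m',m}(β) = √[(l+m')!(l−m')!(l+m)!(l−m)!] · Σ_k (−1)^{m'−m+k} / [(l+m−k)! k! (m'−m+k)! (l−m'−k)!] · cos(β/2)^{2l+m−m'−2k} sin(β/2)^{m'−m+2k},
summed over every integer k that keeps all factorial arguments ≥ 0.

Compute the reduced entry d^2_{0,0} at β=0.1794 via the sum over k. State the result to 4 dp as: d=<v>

d=0.9522

d^2_{0,0}(β=0.1794) via the finite sum:
With c≡cos(β/2)=0.995980 and s≡sin(β/2)=0.089580, N=[2·2·2·2]^{1/2}=4.000000
k: max(0,(0)−(0))=0 … min(2+(0),2−(0))=2
  k=0: (−1)^0·4.0000/(4)·0.9960^4·0.0896^0 = +0.984015
  k=1: (−1)^1·4.0000/(1)·0.9960^2·0.0896^2 = -0.031841
  k=2: (−1)^2·4.0000/(4)·0.9960^0·0.0896^4 = +0.000064
d^2_{0,0}(0.1794) = +0.984015 -0.031841 +0.000064 = +0.952239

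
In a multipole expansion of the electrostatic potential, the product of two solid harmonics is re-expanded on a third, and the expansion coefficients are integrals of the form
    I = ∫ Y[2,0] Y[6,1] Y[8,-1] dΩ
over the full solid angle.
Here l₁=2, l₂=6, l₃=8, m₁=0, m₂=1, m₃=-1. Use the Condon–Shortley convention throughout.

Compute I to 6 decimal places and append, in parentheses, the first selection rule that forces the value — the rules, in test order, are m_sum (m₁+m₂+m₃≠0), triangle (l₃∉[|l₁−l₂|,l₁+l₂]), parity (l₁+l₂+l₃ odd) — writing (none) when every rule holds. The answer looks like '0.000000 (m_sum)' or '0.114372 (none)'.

-0.233332 (none)

Checks pass: Σm=0; 16 even; l₃=8∈[4,8].
(2·2+1)(2·6+1)(2·8+1) = 1105
Δ: 0! 4! 12! / 17! → 1/30940
sum: t=0:+1/2073600 = 1/2073600
3j²(2 6 8; 0 0 0) = Δ·Π!·Σ² = 28/1105  (sign +1)
sum: t=0:+1/2419200 = 1/2419200
3j²(2 6 8; 0 1 -1) = Δ·Π!·Σ² = 27/1105  (sign -1)
combine: 4πI² = 1105·28/1105·27/1105 = 756/1105
take √, sign -1: I = -0.23333228
No selection rule forces the value: the integral is nonzero (none).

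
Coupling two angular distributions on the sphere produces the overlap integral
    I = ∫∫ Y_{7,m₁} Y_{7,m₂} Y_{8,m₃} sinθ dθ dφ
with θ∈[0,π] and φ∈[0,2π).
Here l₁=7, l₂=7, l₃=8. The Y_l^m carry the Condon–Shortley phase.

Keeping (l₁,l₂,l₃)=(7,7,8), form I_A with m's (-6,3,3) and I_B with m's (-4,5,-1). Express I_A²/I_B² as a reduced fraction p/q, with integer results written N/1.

14560/5547

l's match ⇒ only the (l;m) 3-j factors differ between A and B.
A: triangle coeff Δ(7,7,8) = 1/22086194130; Σ_t [5,6]: t=5:−1/3483648000 t=6:+1/2090188800 = 1/5225472000; (3j)²=32/7429 [(7 7 8; -6 3 3)], sign=-1
B: triangle coeff Δ(7,7,8) = 1/22086194130; Σ_t [4,6]: t=4:+1/9754214400 t=5:−1/870912000 t=6:+1/746496000 = 43/146313216000; (3j)²=5547/3380195 [(7 7 8; -4 5 -1)], sign=-1
I_A²/I_B² = (32/7429)/(5547/3380195) = 14560/5547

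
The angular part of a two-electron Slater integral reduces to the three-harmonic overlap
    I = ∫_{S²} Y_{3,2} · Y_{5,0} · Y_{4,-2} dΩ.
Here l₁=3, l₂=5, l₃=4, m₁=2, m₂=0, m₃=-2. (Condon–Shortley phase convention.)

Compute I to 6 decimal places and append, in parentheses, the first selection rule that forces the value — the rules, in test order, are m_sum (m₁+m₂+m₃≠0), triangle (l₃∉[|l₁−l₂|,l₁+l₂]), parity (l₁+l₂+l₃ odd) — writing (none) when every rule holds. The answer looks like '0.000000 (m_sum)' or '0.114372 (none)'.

Rules hold: Σm=0, L=12 even, 2≤4≤8.
N = 7·11·9 = 693
Δ = 4!·2!·6!/13! = 1/180180
Racah Σ t=1..3: t=1:−1/576 t=2:+1/144 t=3:−1/576 = 1/288
⇒ 3j(3 5 4; 0 0 0)² = 20/1001, sgn +1
Racah Σ t=0..1: t=0:+1/2880 t=1:−1/576 = -1/720
⇒ 3j(3 5 4; 2 0 -2)² = 80/3003, sgn -1
4πI² = N·(3j₀)²·(3jₘ)² = 4800/13013
I = -1·√(0.368862/4π) = -0.17132746
No selection rule forces the value: the integral is nonzero (none).

-0.171327 (none)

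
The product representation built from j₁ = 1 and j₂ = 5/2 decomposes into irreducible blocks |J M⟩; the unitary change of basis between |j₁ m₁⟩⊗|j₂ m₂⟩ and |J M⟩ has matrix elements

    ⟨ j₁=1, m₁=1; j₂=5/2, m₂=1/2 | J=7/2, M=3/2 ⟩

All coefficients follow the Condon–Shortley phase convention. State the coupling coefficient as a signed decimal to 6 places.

triangle: 0!·2!·5!/8! = 240/40320
(j±m)!: 2!·0!·3!·2!·5!·2! = 5760
prefactor² = (2J+1)·Δ·N² = 1920/7
  k=0: +1/(0!·0!·0!·3!·2!·2!) = 1/24
Σ = 1/24  ⇒  CG² = 1920/7·(1/24)² = 10/21
CG = +√(10/21) = +0.690066

+0.690066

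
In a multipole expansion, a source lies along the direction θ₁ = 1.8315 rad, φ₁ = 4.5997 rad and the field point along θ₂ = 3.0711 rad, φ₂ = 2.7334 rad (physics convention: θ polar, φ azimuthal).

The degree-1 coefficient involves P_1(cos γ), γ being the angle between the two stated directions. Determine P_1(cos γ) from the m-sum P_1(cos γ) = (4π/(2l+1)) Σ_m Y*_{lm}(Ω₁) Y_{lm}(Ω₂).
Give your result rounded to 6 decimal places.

0.237301

Summing Y*_{l m}(θ₁,φ₁)·Y_{l m}(θ₂,φ₂) over m ∈ [−1, 1]; prefactor 4π/(2·1+1) = 4.188790:
  term(m=-1) = -0.00237 + 0.00777j   from Y*(Ω₁)=-0.03754 - 0.33170j, Y(Ω₂)=-0.02234 - 0.00966j
  term(m=+0) = 0.06138 + 0.00000j   from Y*(Ω₁)=-0.12594 + 0.00000j, Y(Ω₂)=-0.48739 + 0.00000j
  term(m=+1) = -0.00237 - 0.00777j   from Y*(Ω₁)=0.03754 - 0.33170j, Y(Ω₂)=0.02234 - 0.00966j
Total Σ_m = 0.05665 + 0.00000j. Multiply by 4.188790: 0.23730 + 0.00000j. P_1(cos γ) = 0.237301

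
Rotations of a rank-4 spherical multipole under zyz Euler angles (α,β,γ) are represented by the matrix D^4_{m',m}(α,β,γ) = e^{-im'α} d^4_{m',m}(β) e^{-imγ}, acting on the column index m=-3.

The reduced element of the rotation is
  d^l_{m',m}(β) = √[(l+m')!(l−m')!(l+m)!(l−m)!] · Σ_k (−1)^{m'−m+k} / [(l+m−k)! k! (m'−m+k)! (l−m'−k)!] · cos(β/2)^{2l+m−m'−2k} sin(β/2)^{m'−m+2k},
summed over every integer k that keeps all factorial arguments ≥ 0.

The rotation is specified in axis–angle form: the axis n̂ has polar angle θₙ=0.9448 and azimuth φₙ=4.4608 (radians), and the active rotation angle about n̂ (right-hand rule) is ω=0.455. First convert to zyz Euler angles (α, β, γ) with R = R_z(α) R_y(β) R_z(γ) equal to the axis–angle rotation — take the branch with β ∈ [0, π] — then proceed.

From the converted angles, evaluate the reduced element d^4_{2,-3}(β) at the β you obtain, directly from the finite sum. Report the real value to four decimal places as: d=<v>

Axis–angle → zyz. n̂ = (sinθₙcosφₙ, sinθₙsinφₙ, cosθₙ) = (-0.201739, -0.784867, +0.585905), ω = 0.4550.
R = I cosω + sinω [n̂]ₓ + (1−cosω) n̂n̂ᵀ gives
  R = [+0.902402, -0.241374, -0.356945; +0.273592, +0.960934, +0.041871; +0.332894, -0.135442, +0.933186]
β = atan2(√(R₁₃²+R₂₃²), R₃₃) = 0.367617; α = atan2(R₂₃, R₁₃) mod 2π = 3.024822; γ = atan2(R₃₂, −R₃₁) mod 2π = 3.528000
d^4_{2,-3}(β=0.3676) via the finite sum:
c=cos(0.367617/2)=0.983155, s=sin(0.367617/2)=0.182775; N=√[720·2·1·5040]=2693.993318
k∈{0,1} keeps every argument non-negative
  k=0: (−1)^5·2693.9933/(240)·0.9832^3·0.1828^5 = -0.002176
  k=1: (−1)^6·2693.9933/(720)·0.9832^1·0.1828^7 = +0.000025
d^4_{2,-3}(0.3676) = -0.002176 +0.000025 = -0.002151

d=-0.0022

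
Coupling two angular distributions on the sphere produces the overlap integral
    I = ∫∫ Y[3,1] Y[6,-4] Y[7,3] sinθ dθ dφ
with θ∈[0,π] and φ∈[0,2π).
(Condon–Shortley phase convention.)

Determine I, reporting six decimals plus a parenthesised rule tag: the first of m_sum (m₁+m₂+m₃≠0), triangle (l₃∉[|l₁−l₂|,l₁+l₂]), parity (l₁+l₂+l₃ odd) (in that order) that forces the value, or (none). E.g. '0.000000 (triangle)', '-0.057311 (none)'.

Rules hold: Σm=0, L=16 even, 3≤7≤9.
N = 7·13·15 = 1365
Δ = 2!·4!·10!/17! = 1/2042040
Racah Σ t=0..2: t=0:+1/207360 t=1:−1/57600 t=2:+1/207360 = -1/129600
⇒ 3j(3 6 7; 0 0 0)² = 168/12155, sgn +1
Racah Σ t=0..2: t=0:+1/645120 t=1:−1/2177280 t=2:+1/174182400 = 191/174182400
⇒ 3j(3 6 7; 1 -4 3)² = 36481/2042040, sgn +1
4πI² = N·(3j₀)²·(3jₘ)² = 766101/2272985
I = +1·√(0.337046/4π) = 0.16377205
No selection rule forces the value: the integral is nonzero (none).

0.163772 (none)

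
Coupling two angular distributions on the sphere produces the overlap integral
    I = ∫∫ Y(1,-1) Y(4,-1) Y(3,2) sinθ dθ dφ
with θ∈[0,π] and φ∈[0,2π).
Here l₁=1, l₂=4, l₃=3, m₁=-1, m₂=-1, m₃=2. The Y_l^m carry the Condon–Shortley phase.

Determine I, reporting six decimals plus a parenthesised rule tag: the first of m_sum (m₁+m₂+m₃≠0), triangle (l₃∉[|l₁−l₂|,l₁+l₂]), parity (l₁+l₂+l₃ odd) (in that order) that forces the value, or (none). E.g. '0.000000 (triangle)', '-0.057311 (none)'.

Rules hold: Σm=0, L=8 even, 3≤3≤5.
N = 3·9·7 = 189
Δ = 2!·0!·6!/9! = 1/252
Racah Σ t=1..1: t=1:−1/36 = -1/36
⇒ 3j(1 4 3; 0 0 0)² = 4/63, sgn +1
Racah Σ t=2..2: t=2:+1/240 = 1/240
⇒ 3j(1 4 3; -1 -1 2)² = 1/84, sgn -1
4πI² = N·(3j₀)²·(3jₘ)² = 1/7
I = -1·√(0.142857/4π) = -0.10662181
No selection rule forces the value: the integral is nonzero (none).

-0.106622 (none)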